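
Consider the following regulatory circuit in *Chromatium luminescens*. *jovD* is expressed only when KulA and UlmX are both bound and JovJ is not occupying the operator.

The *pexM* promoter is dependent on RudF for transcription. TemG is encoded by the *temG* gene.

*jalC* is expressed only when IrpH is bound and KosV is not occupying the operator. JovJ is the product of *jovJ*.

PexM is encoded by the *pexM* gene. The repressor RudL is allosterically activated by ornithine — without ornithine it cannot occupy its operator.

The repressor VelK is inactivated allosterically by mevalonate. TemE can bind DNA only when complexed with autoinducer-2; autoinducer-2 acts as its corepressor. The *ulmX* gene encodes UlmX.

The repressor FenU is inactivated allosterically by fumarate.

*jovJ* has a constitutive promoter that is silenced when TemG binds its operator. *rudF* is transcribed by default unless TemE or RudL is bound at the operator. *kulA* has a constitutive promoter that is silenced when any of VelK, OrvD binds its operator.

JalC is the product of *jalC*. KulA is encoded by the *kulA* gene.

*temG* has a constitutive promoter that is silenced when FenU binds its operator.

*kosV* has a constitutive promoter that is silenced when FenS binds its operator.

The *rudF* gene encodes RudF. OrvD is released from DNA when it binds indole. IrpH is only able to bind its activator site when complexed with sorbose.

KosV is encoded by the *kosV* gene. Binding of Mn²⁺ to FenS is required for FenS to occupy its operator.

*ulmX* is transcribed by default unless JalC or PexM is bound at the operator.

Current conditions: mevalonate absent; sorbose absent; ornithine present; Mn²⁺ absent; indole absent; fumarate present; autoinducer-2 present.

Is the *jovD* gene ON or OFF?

OFF

Mevalonate is absent, so VelK is active.
Indole is absent, so OrvD is active.
With repressor VelK bound, *kulA* is not transcribed.
So KulA is not produced.
Fumarate is present, so FenU is inactive.
With no repressor bound, *temG* is transcribed.
So TemG is produced and active.
With repressor TemG bound, *jovJ* is not transcribed.
So JovJ is not produced.
Mn²⁺ is absent, so FenS is inactive.
With no repressor bound, *kosV* is transcribed.
So KosV is produced and active.
Sorbose is absent, so IrpH is inactive.
With repressor KosV bound, *jalC* is not transcribed.
So JalC is not produced.
Autoinducer-2 is present, so TemE is active.
Ornithine is present, so RudL is active.
With repressor TemE bound, *rudF* is not transcribed.
So RudF is not produced.
Required activator RudF is absent, so *pexM* is not transcribed.
So PexM is not produced.
With no repressor bound, *ulmX* is transcribed.
So UlmX is produced and active.
Required activator KulA is absent, so *jovD* is not transcribed.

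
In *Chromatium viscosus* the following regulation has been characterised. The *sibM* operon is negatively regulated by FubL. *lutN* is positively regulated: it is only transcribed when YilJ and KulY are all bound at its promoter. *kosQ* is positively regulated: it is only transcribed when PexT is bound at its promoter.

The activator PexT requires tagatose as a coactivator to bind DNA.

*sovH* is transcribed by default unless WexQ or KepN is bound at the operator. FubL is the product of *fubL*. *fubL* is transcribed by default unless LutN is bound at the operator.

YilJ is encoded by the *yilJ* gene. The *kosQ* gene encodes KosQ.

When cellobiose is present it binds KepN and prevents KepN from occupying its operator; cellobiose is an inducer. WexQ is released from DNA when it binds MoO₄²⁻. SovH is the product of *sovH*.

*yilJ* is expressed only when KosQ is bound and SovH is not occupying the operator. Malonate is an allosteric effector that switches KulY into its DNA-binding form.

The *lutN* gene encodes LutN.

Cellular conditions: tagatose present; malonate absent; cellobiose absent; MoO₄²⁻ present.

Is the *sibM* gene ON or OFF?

OFF

Tagatose is present, so PexT is active.
No repressor is bound and PexT is active, so *kosQ* is transcribed.
So KosQ is produced and active.
MoO₄²⁻ is present, so WexQ is inactive.
Cellobiose is absent, so KepN is active.
With repressor KepN bound, *sovH* is not transcribed.
So SovH is not produced.
No repressor is bound and KosQ is active, so *yilJ* is transcribed.
So YilJ is produced and active.
Malonate is absent, so KulY is inactive.
Required activator KulY is absent, so *lutN* is not transcribed.
So LutN is not produced.
With no repressor bound, *fubL* is transcribed.
So FubL is produced and active.
With repressor FubL bound, *sibM* is not transcribed.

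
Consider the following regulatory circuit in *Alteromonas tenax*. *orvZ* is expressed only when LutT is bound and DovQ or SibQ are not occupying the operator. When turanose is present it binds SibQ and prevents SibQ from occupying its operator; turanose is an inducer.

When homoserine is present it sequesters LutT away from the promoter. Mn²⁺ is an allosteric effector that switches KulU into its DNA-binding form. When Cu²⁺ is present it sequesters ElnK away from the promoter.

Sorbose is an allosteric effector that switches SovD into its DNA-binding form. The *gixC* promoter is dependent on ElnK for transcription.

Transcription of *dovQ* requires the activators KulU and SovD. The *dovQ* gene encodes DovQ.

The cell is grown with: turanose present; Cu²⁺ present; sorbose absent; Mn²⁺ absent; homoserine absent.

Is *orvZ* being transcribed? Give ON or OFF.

Mn²⁺ is absent, so KulU is inactive.
Sorbose is absent, so SovD is inactive.
Required activator KulU is absent, so *dovQ* is not transcribed.
So DovQ is not produced.
Homoserine is absent, so LutT is active.
Turanose is present, so SibQ is inactive.
No repressor is bound and LutT is active, so *orvZ* is transcribed.

ON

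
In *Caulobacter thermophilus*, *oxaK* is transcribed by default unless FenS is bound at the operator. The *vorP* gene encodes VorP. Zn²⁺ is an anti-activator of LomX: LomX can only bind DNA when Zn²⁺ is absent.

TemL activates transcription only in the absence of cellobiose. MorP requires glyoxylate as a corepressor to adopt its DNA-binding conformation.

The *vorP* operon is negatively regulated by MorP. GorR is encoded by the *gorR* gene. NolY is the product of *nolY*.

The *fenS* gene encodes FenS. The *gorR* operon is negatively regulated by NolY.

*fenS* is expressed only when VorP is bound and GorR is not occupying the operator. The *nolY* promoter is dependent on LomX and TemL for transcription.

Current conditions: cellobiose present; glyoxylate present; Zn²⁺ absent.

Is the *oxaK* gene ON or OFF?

ON

Zn²⁺ is absent, so LomX is active.
Cellobiose is present, so TemL is inactive.
Required activator TemL is absent, so *nolY* is not transcribed.
So NolY is not produced.
With no repressor bound, *gorR* is transcribed.
So GorR is produced and active.
Glyoxylate is present, so MorP is active.
With repressor MorP bound, *vorP* is not transcribed.
So VorP is not produced.
With repressor GorR bound, *fenS* is not transcribed.
So FenS is not produced.
With no repressor bound, *oxaK* is transcribed.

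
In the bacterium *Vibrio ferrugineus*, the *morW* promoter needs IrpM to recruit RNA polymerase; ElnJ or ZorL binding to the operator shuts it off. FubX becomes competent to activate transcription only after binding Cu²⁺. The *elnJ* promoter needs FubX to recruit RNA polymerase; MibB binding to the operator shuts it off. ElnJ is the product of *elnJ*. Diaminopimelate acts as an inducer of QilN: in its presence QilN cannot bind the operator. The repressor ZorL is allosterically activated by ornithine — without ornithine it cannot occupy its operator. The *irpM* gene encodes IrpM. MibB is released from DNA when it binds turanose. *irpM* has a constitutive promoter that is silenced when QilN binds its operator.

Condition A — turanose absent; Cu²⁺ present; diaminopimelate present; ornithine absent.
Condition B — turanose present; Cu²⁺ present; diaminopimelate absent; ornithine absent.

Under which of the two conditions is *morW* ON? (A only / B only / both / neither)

Condition A:
Turanose is absent, so MibB is active.
Cu²⁺ is present, so FubX is active.
With repressor MibB bound, *elnJ* is not transcribed.
So ElnJ is not produced.
Diaminopimelate is present, so QilN is inactive.
With no repressor bound, *irpM* is transcribed.
So IrpM is produced and active.
Ornithine is absent, so ZorL is inactive.
No repressor is bound and IrpM is active, so *morW* is transcribed.
→ *morW* is ON in A.
Condition B:
Turanose is present, so MibB is inactive.
Cu²⁺ is present, so FubX is active.
No repressor is bound and FubX is active, so *elnJ* is transcribed.
So ElnJ is produced and active.
Diaminopimelate is absent, so QilN is active.
With repressor QilN bound, *irpM* is not transcribed.
So IrpM is not produced.
Ornithine is absent, so ZorL is inactive.
With repressor ElnJ bound, *morW* is not transcribed.
→ *morW* is OFF in B.

A only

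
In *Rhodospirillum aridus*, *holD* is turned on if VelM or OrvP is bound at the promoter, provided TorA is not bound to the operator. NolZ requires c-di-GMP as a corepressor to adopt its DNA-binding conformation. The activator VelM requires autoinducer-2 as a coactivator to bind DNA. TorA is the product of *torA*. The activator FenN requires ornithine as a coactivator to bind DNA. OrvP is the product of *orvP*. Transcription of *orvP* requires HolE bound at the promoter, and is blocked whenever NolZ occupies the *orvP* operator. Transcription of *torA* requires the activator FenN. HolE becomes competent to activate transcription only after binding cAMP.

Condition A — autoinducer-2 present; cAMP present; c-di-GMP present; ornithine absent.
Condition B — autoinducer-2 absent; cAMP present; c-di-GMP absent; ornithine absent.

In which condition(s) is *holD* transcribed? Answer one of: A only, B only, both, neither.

Condition A:
Autoinducer-2 is present, so VelM is active.
cAMP is present, so HolE is active.
c-di-GMP is present, so NolZ is active.
With repressor NolZ bound, *orvP* is not transcribed.
So OrvP is not produced.
Ornithine is absent, so FenN is inactive.
Required activator FenN is absent, so *torA* is not transcribed.
So TorA is not produced.
Activator VelM is present, so *holD* is transcribed.
→ *holD* is ON in A.
Condition B:
Autoinducer-2 is absent, so VelM is inactive.
cAMP is present, so HolE is active.
c-di-GMP is absent, so NolZ is inactive.
No repressor is bound and HolE is active, so *orvP* is transcribed.
So OrvP is produced and active.
Ornithine is absent, so FenN is inactive.
Required activator FenN is absent, so *torA* is not transcribed.
So TorA is not produced.
Activator OrvP is present, so *holD* is transcribed.
→ *holD* is ON in B.

both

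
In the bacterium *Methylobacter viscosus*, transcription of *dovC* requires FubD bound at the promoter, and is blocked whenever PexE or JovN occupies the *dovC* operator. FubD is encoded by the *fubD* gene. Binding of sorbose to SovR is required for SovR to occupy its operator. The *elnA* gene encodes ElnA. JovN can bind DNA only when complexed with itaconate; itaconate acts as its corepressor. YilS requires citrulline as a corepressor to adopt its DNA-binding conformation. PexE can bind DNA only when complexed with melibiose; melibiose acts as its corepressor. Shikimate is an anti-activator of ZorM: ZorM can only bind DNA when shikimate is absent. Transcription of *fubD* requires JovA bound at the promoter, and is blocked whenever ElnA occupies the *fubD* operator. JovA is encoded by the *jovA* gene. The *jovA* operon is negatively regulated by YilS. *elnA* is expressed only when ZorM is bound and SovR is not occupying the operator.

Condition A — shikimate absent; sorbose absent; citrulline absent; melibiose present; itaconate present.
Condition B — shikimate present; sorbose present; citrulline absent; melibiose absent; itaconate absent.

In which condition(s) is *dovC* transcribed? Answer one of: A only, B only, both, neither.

B only

Condition A:
Shikimate is absent, so ZorM is active.
Sorbose is absent, so SovR is inactive.
No repressor is bound and ZorM is active, so *elnA* is transcribed.
So ElnA is produced and active.
Citrulline is absent, so YilS is inactive.
With no repressor bound, *jovA* is transcribed.
So JovA is produced and active.
With repressor ElnA bound, *fubD* is not transcribed.
So FubD is not produced.
Melibiose is present, so PexE is active.
Itaconate is present, so JovN is active.
With repressor PexE bound, *dovC* is not transcribed.
→ *dovC* is OFF in A.
Condition B:
Shikimate is present, so ZorM is inactive.
Sorbose is present, so SovR is active.
With repressor SovR bound, *elnA* is not transcribed.
So ElnA is not produced.
Citrulline is absent, so YilS is inactive.
With no repressor bound, *jovA* is transcribed.
So JovA is produced and active.
No repressor is bound and JovA is active, so *fubD* is transcribed.
So FubD is produced and active.
Melibiose is absent, so PexE is inactive.
Itaconate is absent, so JovN is inactive.
No repressor is bound and FubD is active, so *dovC* is transcribed.
→ *dovC* is ON in B.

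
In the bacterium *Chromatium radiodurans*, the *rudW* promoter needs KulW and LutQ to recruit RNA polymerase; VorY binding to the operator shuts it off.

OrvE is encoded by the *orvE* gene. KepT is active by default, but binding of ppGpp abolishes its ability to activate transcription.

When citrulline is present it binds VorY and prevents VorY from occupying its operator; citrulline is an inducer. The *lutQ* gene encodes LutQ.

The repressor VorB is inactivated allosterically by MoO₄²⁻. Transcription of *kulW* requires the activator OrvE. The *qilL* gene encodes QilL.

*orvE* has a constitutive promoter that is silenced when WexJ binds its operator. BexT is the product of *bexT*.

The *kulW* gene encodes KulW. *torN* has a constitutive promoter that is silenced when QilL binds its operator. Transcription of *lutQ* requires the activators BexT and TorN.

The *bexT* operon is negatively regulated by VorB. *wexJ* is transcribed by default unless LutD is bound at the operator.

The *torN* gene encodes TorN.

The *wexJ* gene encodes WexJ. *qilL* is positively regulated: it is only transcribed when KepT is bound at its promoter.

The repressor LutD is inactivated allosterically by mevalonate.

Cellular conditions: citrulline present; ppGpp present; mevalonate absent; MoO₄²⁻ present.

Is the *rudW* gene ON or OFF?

ON

Mevalonate is absent, so LutD is active.
With repressor LutD bound, *wexJ* is not transcribed.
So WexJ is not produced.
With no repressor bound, *orvE* is transcribed.
So OrvE is produced and active.
No repressor is bound and OrvE is active, so *kulW* is transcribed.
So KulW is produced and active.
MoO₄²⁻ is present, so VorB is inactive.
With no repressor bound, *bexT* is transcribed.
So BexT is produced and active.
ppGpp is present, so KepT is inactive.
Required activator KepT is absent, so *qilL* is not transcribed.
So QilL is not produced.
With no repressor bound, *torN* is transcribed.
So TorN is produced and active.
No repressor is bound and BexT and TorN are active, so *lutQ* is transcribed.
So LutQ is produced and active.
Citrulline is present, so VorY is inactive.
No repressor is bound and KulW and LutQ are active, so *rudW* is transcribed.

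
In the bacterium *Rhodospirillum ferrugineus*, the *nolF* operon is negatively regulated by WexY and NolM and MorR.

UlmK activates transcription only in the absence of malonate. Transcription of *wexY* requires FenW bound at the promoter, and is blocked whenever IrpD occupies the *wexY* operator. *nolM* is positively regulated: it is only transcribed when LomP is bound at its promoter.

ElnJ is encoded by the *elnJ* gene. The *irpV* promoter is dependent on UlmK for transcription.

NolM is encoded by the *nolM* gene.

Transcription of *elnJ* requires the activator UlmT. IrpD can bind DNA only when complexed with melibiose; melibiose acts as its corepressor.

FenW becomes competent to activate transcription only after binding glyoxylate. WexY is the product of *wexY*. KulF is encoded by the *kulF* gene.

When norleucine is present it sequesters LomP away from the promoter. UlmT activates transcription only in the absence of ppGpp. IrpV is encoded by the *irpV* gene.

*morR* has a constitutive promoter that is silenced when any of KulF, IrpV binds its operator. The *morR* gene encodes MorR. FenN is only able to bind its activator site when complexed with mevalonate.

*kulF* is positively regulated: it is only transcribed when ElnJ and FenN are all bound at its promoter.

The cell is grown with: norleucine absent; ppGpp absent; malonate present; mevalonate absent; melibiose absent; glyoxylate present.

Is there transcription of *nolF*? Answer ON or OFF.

OFF

Melibiose is absent, so IrpD is inactive.
Glyoxylate is present, so FenW is active.
No repressor is bound and FenW is active, so *wexY* is transcribed.
So WexY is produced and active.
Norleucine is absent, so LomP is active.
No repressor is bound and LomP is active, so *nolM* is transcribed.
So NolM is produced and active.
ppGpp is absent, so UlmT is active.
No repressor is bound and UlmT is active, so *elnJ* is transcribed.
So ElnJ is produced and active.
Mevalonate is absent, so FenN is inactive.
Required activator FenN is absent, so *kulF* is not transcribed.
So KulF is not produced.
Malonate is present, so UlmK is inactive.
Required activator UlmK is absent, so *irpV* is not transcribed.
So IrpV is not produced.
With no repressor bound, *morR* is transcribed.
So MorR is produced and active.
With repressor WexY bound, *nolF* is not transcribed.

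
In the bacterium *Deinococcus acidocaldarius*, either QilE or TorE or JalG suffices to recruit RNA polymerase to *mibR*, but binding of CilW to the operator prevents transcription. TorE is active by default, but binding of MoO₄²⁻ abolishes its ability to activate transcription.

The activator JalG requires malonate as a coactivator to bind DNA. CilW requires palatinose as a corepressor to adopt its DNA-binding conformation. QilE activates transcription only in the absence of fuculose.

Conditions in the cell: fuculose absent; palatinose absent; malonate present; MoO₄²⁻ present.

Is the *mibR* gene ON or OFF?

Palatinose is absent, so CilW is inactive.
Fuculose is absent, so QilE is active.
MoO₄²⁻ is present, so TorE is inactive.
Malonate is present, so JalG is active.
Activator QilE is present, so *mibR* is transcribed.

ON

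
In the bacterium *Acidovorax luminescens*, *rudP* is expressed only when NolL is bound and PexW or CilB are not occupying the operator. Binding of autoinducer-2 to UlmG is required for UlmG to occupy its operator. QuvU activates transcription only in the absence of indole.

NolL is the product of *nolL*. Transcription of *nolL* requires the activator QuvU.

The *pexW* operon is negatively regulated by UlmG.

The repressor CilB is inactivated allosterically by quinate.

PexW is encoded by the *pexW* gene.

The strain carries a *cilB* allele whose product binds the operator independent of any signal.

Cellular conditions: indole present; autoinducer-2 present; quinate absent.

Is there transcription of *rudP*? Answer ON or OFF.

OFF

Autoinducer-2 is present, so UlmG is active.
With repressor UlmG bound, *pexW* is not transcribed.
So PexW is not produced.
CilB is constitutively active in this strain.
Indole is present, so QuvU is inactive.
Required activator QuvU is absent, so *nolL* is not transcribed.
So NolL is not produced.
With repressor CilB bound, *rudP* is not transcribed.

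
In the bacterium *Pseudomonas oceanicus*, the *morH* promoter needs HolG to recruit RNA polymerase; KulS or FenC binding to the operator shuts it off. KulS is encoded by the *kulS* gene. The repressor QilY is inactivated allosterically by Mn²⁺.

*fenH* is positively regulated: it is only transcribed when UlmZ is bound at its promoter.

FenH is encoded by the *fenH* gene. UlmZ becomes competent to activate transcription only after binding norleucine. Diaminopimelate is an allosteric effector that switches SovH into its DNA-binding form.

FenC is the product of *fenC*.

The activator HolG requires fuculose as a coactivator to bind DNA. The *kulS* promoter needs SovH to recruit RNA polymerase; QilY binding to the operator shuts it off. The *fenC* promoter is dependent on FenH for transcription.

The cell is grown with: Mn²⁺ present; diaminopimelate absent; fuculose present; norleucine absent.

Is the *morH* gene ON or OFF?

Mn²⁺ is present, so QilY is inactive.
Diaminopimelate is absent, so SovH is inactive.
Required activator SovH is absent, so *kulS* is not transcribed.
So KulS is not produced.
Fuculose is present, so HolG is active.
Norleucine is absent, so UlmZ is inactive.
Required activator UlmZ is absent, so *fenH* is not transcribed.
So FenH is not produced.
Required activator FenH is absent, so *fenC* is not transcribed.
So FenC is not produced.
No repressor is bound and HolG is active, so *morH* is transcribed.

ON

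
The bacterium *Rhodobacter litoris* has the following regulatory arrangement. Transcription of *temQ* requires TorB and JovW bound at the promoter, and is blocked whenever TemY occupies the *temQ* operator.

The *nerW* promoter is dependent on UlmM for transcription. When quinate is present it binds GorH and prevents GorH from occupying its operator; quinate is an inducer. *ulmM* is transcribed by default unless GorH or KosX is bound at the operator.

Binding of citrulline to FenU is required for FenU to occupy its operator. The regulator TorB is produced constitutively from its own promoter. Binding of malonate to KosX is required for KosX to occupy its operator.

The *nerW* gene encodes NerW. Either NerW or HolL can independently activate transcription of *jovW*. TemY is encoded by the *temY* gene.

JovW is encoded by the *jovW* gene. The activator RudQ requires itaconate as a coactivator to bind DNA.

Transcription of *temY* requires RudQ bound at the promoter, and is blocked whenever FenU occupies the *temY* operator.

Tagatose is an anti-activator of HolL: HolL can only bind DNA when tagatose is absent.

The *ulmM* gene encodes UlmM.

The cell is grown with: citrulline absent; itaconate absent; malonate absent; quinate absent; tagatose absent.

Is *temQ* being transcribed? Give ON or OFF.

ON

TorB is produced constitutively and is active.
Itaconate is absent, so RudQ is inactive.
Citrulline is absent, so FenU is inactive.
Required activator RudQ is absent, so *temY* is not transcribed.
So TemY is not produced.
Quinate is absent, so GorH is active.
Malonate is absent, so KosX is inactive.
With repressor GorH bound, *ulmM* is not transcribed.
So UlmM is not produced.
Required activator UlmM is absent, so *nerW* is not transcribed.
So NerW is not produced.
Tagatose is absent, so HolL is active.
Activator HolL is present, so *jovW* is transcribed.
So JovW is produced and active.
No repressor is bound and TorB and JovW are active, so *temQ* is transcribed.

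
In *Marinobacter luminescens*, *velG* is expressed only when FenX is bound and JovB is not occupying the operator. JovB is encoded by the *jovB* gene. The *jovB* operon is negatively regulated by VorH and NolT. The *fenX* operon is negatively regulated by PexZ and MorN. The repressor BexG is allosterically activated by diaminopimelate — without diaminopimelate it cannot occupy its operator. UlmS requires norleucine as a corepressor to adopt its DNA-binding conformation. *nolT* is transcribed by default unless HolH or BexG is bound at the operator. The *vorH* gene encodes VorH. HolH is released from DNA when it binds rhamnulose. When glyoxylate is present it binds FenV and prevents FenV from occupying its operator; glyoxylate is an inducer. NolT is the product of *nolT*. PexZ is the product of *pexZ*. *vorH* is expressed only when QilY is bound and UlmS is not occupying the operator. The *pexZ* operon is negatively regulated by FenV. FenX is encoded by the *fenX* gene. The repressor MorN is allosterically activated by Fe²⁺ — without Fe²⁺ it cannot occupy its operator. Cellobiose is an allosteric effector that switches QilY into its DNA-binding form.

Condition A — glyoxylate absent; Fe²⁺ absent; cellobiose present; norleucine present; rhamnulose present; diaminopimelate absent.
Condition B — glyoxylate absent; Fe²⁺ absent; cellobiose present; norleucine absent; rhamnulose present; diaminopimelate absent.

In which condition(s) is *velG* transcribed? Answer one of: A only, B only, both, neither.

Condition A:
Glyoxylate is absent, so FenV is active.
With repressor FenV bound, *pexZ* is not transcribed.
So PexZ is not produced.
Fe²⁺ is absent, so MorN is inactive.
With no repressor bound, *fenX* is transcribed.
So FenX is produced and active.
Cellobiose is present, so QilY is active.
Norleucine is present, so UlmS is active.
With repressor UlmS bound, *vorH* is not transcribed.
So VorH is not produced.
Rhamnulose is present, so HolH is inactive.
Diaminopimelate is absent, so BexG is inactive.
With no repressor bound, *nolT* is transcribed.
So NolT is produced and active.
With repressor NolT bound, *jovB* is not transcribed.
So JovB is not produced.
No repressor is bound and FenX is active, so *velG* is transcribed.
→ *velG* is ON in A.
Condition B:
Glyoxylate is absent, so FenV is active.
With repressor FenV bound, *pexZ* is not transcribed.
So PexZ is not produced.
Fe²⁺ is absent, so MorN is inactive.
With no repressor bound, *fenX* is transcribed.
So FenX is produced and active.
Cellobiose is present, so QilY is active.
Norleucine is absent, so UlmS is inactive.
No repressor is bound and QilY is active, so *vorH* is transcribed.
So VorH is produced and active.
Rhamnulose is present, so HolH is inactive.
Diaminopimelate is absent, so BexG is inactive.
With no repressor bound, *nolT* is transcribed.
So NolT is produced and active.
With repressor VorH bound, *jovB* is not transcribed.
So JovB is not produced.
No repressor is bound and FenX is active, so *velG* is transcribed.
→ *velG* is ON in B.

both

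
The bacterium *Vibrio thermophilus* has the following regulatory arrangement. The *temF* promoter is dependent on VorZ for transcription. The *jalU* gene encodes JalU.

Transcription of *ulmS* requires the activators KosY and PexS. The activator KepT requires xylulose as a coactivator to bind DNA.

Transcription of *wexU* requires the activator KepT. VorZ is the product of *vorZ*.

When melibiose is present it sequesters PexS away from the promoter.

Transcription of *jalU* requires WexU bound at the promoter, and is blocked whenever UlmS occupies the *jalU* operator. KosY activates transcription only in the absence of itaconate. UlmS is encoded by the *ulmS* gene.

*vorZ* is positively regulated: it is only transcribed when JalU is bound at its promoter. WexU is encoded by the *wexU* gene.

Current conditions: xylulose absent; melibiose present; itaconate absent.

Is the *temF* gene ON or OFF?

Itaconate is absent, so KosY is active.
Melibiose is present, so PexS is inactive.
Required activator PexS is absent, so *ulmS* is not transcribed.
So UlmS is not produced.
Xylulose is absent, so KepT is inactive.
Required activator KepT is absent, so *wexU* is not transcribed.
So WexU is not produced.
Required activator WexU is absent, so *jalU* is not transcribed.
So JalU is not produced.
Required activator JalU is absent, so *vorZ* is not transcribed.
So VorZ is not produced.
Required activator VorZ is absent, so *temF* is not transcribed.

OFF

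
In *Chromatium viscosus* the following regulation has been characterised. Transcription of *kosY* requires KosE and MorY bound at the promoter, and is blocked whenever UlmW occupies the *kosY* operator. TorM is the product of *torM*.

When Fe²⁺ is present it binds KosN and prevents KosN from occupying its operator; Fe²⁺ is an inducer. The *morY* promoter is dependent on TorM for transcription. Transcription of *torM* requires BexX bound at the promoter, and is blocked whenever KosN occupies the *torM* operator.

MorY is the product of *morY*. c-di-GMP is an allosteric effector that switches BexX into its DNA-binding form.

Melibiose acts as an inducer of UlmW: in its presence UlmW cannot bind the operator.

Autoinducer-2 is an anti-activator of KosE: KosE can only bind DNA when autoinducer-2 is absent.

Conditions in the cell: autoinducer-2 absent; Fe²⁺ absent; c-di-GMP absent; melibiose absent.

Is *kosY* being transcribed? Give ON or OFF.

Melibiose is absent, so UlmW is active.
Autoinducer-2 is absent, so KosE is active.
c-di-GMP is absent, so BexX is inactive.
Fe²⁺ is absent, so KosN is active.
With repressor KosN bound, *torM* is not transcribed.
So TorM is not produced.
Required activator TorM is absent, so *morY* is not transcribed.
So MorY is not produced.
With repressor UlmW bound, *kosY* is not transcribed.

OFF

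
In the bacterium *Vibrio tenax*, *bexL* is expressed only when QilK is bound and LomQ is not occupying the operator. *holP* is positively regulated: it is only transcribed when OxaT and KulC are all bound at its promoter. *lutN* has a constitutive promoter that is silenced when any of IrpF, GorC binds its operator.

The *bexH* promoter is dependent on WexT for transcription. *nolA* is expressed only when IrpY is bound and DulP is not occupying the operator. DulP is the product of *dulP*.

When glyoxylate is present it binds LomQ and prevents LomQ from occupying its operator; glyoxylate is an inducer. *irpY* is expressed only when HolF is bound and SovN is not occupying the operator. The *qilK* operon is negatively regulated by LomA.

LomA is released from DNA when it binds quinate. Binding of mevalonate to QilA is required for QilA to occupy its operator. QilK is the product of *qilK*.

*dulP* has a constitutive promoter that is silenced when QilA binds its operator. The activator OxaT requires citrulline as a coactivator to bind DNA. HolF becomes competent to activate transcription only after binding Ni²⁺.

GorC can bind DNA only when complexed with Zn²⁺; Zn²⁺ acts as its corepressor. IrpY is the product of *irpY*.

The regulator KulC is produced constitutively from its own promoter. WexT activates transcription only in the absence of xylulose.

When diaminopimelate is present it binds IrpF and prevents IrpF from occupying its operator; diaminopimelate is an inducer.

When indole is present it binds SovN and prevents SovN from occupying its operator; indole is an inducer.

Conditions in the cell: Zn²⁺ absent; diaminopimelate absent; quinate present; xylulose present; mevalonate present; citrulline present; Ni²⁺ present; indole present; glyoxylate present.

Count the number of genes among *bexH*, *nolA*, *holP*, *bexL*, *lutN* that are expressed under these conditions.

3

Xylulose is present, so WexT is inactive.
Required activator WexT is absent, so *bexH* is not transcribed.
→ *bexH* is OFF.
Ni²⁺ is present, so HolF is active.
Indole is present, so SovN is inactive.
No repressor is bound and HolF is active, so *irpY* is transcribed.
So IrpY is produced and active.
Mevalonate is present, so QilA is active.
With repressor QilA bound, *dulP* is not transcribed.
So DulP is not produced.
No repressor is bound and IrpY is active, so *nolA* is transcribed.
→ *nolA* is ON.
Citrulline is present, so OxaT is active.
KulC is produced constitutively and is active.
No repressor is bound and OxaT and KulC are active, so *holP* is transcribed.
→ *holP* is ON.
Glyoxylate is present, so LomQ is inactive.
Quinate is present, so LomA is inactive.
With no repressor bound, *qilK* is transcribed.
So QilK is produced and active.
No repressor is bound and QilK is active, so *bexL* is transcribed.
→ *bexL* is ON.
Diaminopimelate is absent, so IrpF is active.
Zn²⁺ is absent, so GorC is inactive.
With repressor IrpF bound, *lutN* is not transcribed.
→ *lutN* is OFF.
3 of the 5 genes are transcribed.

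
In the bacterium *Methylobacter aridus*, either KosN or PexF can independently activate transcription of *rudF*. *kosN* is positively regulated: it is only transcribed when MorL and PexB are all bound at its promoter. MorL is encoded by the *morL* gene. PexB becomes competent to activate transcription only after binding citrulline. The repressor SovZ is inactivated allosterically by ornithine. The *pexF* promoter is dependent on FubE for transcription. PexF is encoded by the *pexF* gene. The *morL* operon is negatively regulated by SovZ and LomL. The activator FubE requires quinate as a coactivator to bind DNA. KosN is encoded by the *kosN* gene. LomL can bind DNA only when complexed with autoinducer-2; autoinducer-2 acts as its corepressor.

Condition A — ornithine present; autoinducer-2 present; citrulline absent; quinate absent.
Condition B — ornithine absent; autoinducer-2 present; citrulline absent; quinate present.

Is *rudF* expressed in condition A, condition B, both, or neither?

B only

Condition A:
Ornithine is present, so SovZ is inactive.
Autoinducer-2 is present, so LomL is active.
With repressor LomL bound, *morL* is not transcribed.
So MorL is not produced.
Citrulline is absent, so PexB is inactive.
Required activator MorL is absent, so *kosN* is not transcribed.
So KosN is not produced.
Quinate is absent, so FubE is inactive.
Required activator FubE is absent, so *pexF* is not transcribed.
So PexF is not produced.
No activator is available at the *rudF* promoter, so *rudF* is not transcribed.
→ *rudF* is OFF in A.
Condition B:
Ornithine is absent, so SovZ is active.
Autoinducer-2 is present, so LomL is active.
With repressor SovZ bound, *morL* is not transcribed.
So MorL is not produced.
Citrulline is absent, so PexB is inactive.
Required activator MorL is absent, so *kosN* is not transcribed.
So KosN is not produced.
Quinate is present, so FubE is active.
No repressor is bound and FubE is active, so *pexF* is transcribed.
So PexF is produced and active.
Activator PexF is present, so *rudF* is transcribed.
→ *rudF* is ON in B.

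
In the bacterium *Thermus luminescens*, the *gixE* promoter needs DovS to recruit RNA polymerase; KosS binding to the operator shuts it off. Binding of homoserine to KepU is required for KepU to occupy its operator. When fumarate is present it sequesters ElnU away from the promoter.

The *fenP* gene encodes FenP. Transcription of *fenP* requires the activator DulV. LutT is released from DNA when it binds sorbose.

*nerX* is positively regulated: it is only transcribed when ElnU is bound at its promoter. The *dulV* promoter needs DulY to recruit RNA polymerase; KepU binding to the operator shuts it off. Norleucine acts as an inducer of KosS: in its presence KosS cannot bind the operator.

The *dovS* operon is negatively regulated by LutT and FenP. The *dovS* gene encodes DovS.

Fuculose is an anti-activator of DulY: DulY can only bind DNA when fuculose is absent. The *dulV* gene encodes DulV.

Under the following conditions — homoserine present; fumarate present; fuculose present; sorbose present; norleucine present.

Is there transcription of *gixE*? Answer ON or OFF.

Norleucine is present, so KosS is inactive.
Sorbose is present, so LutT is inactive.
Homoserine is present, so KepU is active.
Fuculose is present, so DulY is inactive.
With repressor KepU bound, *dulV* is not transcribed.
So DulV is not produced.
Required activator DulV is absent, so *fenP* is not transcribed.
So FenP is not produced.
With no repressor bound, *dovS* is transcribed.
So DovS is produced and active.
No repressor is bound and DovS is active, so *gixE* is transcribed.

ON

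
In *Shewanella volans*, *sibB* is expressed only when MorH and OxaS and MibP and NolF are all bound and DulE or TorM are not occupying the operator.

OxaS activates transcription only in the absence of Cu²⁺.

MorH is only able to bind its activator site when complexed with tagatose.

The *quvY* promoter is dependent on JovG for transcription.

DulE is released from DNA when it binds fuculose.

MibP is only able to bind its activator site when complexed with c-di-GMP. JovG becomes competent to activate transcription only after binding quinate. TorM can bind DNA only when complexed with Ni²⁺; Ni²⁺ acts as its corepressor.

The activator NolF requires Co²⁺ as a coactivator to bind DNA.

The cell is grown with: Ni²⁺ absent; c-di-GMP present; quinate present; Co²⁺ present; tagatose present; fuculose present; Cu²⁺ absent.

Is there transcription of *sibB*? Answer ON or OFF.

ON

Fuculose is present, so DulE is inactive.
Tagatose is present, so MorH is active.
Ni²⁺ is absent, so TorM is inactive.
Cu²⁺ is absent, so OxaS is active.
c-di-GMP is present, so MibP is active.
Co²⁺ is present, so NolF is active.
No repressor is bound and MorH and OxaS and MibP and NolF are active, so *sibB* is transcribed.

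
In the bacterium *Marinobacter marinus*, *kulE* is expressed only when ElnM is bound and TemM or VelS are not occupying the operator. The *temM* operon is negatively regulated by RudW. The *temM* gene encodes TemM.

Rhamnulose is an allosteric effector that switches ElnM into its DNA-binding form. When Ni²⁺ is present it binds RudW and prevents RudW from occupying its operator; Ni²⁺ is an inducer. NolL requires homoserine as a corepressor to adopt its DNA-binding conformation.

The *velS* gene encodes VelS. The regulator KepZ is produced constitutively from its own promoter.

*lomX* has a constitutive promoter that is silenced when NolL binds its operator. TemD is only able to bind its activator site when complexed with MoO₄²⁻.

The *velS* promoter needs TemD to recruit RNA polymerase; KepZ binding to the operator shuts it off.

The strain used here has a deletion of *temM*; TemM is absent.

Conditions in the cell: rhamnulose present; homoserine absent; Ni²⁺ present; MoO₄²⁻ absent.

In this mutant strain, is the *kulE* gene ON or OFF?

TemM is non-functional in this strain, so it has no effect.
KepZ is produced constitutively and is active.
MoO₄²⁻ is absent, so TemD is inactive.
With repressor KepZ bound, *velS* is not transcribed.
So VelS is not produced.
Rhamnulose is present, so ElnM is active.
No repressor is bound and ElnM is active, so *kulE* is transcribed.

ON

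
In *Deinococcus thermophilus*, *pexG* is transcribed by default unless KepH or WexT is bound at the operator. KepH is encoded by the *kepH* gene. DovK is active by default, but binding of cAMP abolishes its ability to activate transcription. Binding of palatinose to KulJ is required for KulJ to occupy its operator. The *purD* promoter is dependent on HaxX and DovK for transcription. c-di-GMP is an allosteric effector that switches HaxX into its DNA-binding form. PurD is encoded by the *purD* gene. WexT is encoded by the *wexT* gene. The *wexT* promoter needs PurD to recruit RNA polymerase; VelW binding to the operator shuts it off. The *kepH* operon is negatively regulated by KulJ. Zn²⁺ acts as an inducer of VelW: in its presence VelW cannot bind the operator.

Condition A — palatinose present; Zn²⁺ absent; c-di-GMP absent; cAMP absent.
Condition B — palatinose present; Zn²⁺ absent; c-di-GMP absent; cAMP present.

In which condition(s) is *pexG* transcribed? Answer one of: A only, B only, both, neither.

both

Condition A:
Palatinose is present, so KulJ is active.
With repressor KulJ bound, *kepH* is not transcribed.
So KepH is not produced.
Zn²⁺ is absent, so VelW is active.
c-di-GMP is absent, so HaxX is inactive.
cAMP is absent, so DovK is active.
Required activator HaxX is absent, so *purD* is not transcribed.
So PurD is not produced.
With repressor VelW bound, *wexT* is not transcribed.
So WexT is not produced.
With no repressor bound, *pexG* is transcribed.
→ *pexG* is ON in A.
Condition B:
Palatinose is present, so KulJ is active.
With repressor KulJ bound, *kepH* is not transcribed.
So KepH is not produced.
Zn²⁺ is absent, so VelW is active.
c-di-GMP is absent, so HaxX is inactive.
cAMP is present, so DovK is inactive.
Required activator HaxX is absent, so *purD* is not transcribed.
So PurD is not produced.
With repressor VelW bound, *wexT* is not transcribed.
So WexT is not produced.
With no repressor bound, *pexG* is transcribed.
→ *pexG* is ON in B.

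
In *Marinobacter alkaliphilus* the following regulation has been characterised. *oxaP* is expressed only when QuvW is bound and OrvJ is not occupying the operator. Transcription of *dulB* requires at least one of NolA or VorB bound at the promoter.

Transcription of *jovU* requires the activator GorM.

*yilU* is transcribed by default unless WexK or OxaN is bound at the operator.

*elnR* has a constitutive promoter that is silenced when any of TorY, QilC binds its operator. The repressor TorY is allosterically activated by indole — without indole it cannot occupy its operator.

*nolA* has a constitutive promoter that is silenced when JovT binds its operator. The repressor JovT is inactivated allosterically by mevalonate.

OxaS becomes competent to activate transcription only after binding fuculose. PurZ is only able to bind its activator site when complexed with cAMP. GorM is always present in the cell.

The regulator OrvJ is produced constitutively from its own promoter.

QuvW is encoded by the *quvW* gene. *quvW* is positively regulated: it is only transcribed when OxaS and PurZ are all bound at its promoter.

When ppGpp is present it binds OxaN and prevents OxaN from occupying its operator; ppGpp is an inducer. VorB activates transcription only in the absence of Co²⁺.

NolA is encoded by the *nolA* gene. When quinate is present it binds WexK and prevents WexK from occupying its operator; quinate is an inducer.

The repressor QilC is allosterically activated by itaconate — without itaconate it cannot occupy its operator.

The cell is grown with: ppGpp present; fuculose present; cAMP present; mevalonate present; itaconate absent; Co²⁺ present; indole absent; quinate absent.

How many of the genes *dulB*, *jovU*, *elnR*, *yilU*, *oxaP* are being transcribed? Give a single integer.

3

Mevalonate is present, so JovT is inactive.
With no repressor bound, *nolA* is transcribed.
So NolA is produced and active.
Co²⁺ is present, so VorB is inactive.
Activator NolA is present, so *dulB* is transcribed.
→ *dulB* is ON.
GorM is produced constitutively and is active.
No repressor is bound and GorM is active, so *jovU* is transcribed.
→ *jovU* is ON.
Indole is absent, so TorY is inactive.
Itaconate is absent, so QilC is inactive.
With no repressor bound, *elnR* is transcribed.
→ *elnR* is ON.
Quinate is absent, so WexK is active.
ppGpp is present, so OxaN is inactive.
With repressor WexK bound, *yilU* is not transcribed.
→ *yilU* is OFF.
Fuculose is present, so OxaS is active.
cAMP is present, so PurZ is active.
No repressor is bound and OxaS and PurZ are active, so *quvW* is transcribed.
So QuvW is produced and active.
OrvJ is produced constitutively and is active.
With repressor OrvJ bound, *oxaP* is not transcribed.
→ *oxaP* is OFF.
3 of the 5 genes are transcribed.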